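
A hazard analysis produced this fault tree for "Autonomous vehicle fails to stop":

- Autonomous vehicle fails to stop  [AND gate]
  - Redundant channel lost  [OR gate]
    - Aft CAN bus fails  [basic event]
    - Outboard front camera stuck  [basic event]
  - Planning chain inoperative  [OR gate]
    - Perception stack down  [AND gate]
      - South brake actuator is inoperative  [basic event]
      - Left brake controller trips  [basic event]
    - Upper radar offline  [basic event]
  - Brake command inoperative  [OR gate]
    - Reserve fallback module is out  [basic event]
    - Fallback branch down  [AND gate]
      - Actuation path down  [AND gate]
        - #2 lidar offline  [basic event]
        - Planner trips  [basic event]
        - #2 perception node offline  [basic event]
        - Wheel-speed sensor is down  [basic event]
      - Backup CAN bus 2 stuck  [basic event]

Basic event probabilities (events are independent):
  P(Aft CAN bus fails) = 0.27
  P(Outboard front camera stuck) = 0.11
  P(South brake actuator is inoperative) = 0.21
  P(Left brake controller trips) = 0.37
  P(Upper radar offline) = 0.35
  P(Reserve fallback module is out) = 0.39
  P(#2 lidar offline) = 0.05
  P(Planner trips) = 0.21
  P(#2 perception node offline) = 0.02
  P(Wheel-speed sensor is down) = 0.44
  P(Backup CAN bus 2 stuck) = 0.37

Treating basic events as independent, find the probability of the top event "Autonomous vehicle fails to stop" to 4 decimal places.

P(Redundant channel lost) [OR] = 1 − (1−0.27) × (1−0.11) = 0.350300
P(Perception stack down) [AND] = 0.21 × 0.37 = 0.077700
P(Planning chain inoperative) [OR] = 1 − (1−0.077700) × (1−0.35) = 0.400505
P(Actuation path down) [AND] = 0.05 × 0.21 × 0.02 × 0.44 = 0.000092
P(Fallback branch down) [AND] = 0.000092 × 0.37 = 0.000034
P(Brake command inoperative) [OR] = 1 − (1−0.39) × (1−0.000034) = 0.390021
P(Autonomous vehicle fails to stop) [AND] = 0.350300 × 0.400505 × 0.390021 = 0.054719
Rounded to 4 decimal places: P(Autonomous vehicle fails to stop) ≈ 0.0547.

0.0547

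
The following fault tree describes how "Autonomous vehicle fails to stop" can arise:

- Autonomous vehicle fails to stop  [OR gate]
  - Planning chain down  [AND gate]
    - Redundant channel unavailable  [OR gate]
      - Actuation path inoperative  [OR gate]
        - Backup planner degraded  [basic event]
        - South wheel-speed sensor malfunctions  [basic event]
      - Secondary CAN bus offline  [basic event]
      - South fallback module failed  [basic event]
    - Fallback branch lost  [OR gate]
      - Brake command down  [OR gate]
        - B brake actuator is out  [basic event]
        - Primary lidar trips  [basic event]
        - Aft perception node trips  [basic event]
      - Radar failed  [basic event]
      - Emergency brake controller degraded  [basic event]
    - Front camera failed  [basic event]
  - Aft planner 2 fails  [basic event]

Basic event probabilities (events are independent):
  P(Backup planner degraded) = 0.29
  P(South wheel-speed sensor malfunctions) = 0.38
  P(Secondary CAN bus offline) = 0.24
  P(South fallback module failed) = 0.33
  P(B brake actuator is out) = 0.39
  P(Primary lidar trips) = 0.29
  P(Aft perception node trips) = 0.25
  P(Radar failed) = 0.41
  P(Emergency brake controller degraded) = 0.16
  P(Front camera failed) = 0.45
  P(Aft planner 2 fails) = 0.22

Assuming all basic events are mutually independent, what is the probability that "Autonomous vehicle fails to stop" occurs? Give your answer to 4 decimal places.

0.4485

P(Actuation path inoperative) [OR] = 1 − (1−0.29) × (1−0.38) = 0.559800
P(Redundant channel unavailable) [OR] = 1 − (1−0.559800) × (1−0.24) × (1−0.33) = 0.775850
P(Brake command down) [OR] = 1 − (1−0.39) × (1−0.29) × (1−0.25) = 0.675175
P(Fallback branch lost) [OR] = 1 − (1−0.675175) × (1−0.41) × (1−0.16) = 0.839017
P(Planning chain down) [AND] = 0.775850 × 0.839017 × 0.45 = 0.292928
P(Autonomous vehicle fails to stop) [OR] = 1 − (1−0.292928) × (1−0.22) = 0.448484
Rounded to 4 decimal places: P(Autonomous vehicle fails to stop) ≈ 0.4485.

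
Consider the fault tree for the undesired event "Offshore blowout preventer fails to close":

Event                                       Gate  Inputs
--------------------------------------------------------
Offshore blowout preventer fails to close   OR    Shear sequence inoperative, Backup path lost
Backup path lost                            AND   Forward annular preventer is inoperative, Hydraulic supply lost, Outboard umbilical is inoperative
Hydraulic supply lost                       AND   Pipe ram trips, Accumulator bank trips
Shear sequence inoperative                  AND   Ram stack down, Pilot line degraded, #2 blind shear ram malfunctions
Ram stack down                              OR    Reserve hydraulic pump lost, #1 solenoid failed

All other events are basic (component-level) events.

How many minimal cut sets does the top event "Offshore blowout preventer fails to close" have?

3

Ram stack down [OR]: union of children's cut sets → 2 cut set(s).
Shear sequence inoperative [AND]: one cut set from each child combined → 2 × 1 × 1 = 2 cut set(s).
Hydraulic supply lost [AND]: one cut set from each child combined → 1 × 1 = 1 cut set(s).
Backup path lost [AND]: one cut set from each child combined → 1 × 1 × 1 = 1 cut set(s).
Offshore blowout preventer fails to close [OR]: union of children's cut sets → 3 cut set(s).
Minimal cut sets: {#2 blind shear ram malfunctions, Pilot line degraded, Reserve hydraulic pump lost}; {#1 solenoid failed, #2 blind shear ram malfunctions, Pilot line degraded}; {Accumulator bank trips, Forward annular preventer is inoperative, Outboard umbilical is inoperative, Pipe ram trips}.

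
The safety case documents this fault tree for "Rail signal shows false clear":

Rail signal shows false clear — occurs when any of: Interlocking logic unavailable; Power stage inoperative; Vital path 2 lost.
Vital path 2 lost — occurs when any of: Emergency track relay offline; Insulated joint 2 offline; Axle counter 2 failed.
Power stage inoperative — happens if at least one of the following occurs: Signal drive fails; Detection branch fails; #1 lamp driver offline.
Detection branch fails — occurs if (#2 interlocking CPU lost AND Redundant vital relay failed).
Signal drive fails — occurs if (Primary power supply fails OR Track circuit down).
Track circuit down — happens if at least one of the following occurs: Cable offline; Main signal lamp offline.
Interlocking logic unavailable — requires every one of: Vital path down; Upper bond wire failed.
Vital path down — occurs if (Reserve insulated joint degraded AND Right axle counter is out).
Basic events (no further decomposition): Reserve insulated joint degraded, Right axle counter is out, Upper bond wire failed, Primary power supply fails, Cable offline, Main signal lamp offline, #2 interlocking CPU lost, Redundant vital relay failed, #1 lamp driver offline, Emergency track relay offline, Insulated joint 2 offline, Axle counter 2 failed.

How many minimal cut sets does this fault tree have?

Vital path down [AND]: one cut set from each child combined → 1 × 1 = 1 cut set(s).
Interlocking logic unavailable [AND]: one cut set from each child combined → 1 × 1 = 1 cut set(s).
Track circuit down [OR]: union of children's cut sets → 2 cut set(s).
Signal drive fails [OR]: union of children's cut sets → 3 cut set(s).
Detection branch fails [AND]: one cut set from each child combined → 1 × 1 = 1 cut set(s).
Power stage inoperative [OR]: union of children's cut sets → 5 cut set(s).
Vital path 2 lost [OR]: union of children's cut sets → 3 cut set(s).
Rail signal shows false clear [OR]: union of children's cut sets → 9 cut set(s).
Minimal cut sets: {Reserve insulated joint degraded, Right axle counter is out, Upper bond wire failed}; {Primary power supply fails}; {Cable offline}; {Main signal lamp offline}; {#2 interlocking CPU lost, Redundant vital relay failed}; {#1 lamp driver offline}; {Emergency track relay offline}; {Insulated joint 2 offline}; {Axle counter 2 failed}.

9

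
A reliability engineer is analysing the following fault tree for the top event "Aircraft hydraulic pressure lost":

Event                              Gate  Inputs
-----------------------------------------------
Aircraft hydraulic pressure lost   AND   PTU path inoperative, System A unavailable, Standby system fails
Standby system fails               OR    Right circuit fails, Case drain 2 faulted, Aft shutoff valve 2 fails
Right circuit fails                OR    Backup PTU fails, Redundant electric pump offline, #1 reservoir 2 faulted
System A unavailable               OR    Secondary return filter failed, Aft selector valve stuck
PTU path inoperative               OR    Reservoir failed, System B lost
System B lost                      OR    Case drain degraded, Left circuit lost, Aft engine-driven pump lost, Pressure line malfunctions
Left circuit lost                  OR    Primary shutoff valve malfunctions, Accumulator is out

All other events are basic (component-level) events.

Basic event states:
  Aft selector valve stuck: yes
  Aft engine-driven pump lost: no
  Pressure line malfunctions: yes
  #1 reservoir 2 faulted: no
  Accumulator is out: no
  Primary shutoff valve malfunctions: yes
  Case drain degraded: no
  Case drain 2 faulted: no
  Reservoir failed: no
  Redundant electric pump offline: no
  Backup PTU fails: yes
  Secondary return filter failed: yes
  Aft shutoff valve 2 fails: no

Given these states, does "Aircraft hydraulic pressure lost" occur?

Left circuit lost [OR]: Primary shutoff valve malfunctions=occurs, Accumulator is out=not → at least one input occurs → occurs.
System B lost [OR]: Case drain degraded=not, Left circuit lost=occurs, Aft engine-driven pump lost=not, Pressure line malfunctions=occurs → at least one input occurs → occurs.
PTU path inoperative [OR]: Reservoir failed=not, System B lost=occurs → at least one input occurs → occurs.
System A unavailable [OR]: Secondary return filter failed=occurs, Aft selector valve stuck=occurs → at least one input occurs → occurs.
Right circuit fails [OR]: Backup PTU fails=occurs, Redundant electric pump offline=not, #1 reservoir 2 faulted=not → at least one input occurs → occurs.
Standby system fails [OR]: Right circuit fails=occurs, Case drain 2 faulted=not, Aft shutoff valve 2 fails=not → at least one input occurs → occurs.
Aircraft hydraulic pressure lost [AND]: PTU path inoperative=occurs, System A unavailable=occurs, Standby system fails=occurs → all inputs occur → occurs.

Yes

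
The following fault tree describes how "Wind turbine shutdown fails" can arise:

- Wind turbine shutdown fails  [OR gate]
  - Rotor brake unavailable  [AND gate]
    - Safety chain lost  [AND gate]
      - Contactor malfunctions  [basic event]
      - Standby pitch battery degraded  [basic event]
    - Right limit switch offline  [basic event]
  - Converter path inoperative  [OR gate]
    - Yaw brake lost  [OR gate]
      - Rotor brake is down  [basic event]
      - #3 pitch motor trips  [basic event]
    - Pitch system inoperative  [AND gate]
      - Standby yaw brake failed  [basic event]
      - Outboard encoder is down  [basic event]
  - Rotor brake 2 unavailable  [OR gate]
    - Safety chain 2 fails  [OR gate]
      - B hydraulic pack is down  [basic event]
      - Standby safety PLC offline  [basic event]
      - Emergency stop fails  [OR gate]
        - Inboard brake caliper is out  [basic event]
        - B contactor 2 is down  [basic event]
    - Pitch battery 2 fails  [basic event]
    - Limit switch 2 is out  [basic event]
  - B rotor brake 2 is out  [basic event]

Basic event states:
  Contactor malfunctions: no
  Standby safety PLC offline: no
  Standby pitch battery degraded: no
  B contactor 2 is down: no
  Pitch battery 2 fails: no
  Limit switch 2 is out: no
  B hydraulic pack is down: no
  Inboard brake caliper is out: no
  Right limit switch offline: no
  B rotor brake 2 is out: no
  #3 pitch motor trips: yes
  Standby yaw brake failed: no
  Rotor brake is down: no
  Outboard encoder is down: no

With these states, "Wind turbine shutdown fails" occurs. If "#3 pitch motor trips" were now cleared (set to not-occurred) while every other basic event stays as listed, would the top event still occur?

Counterfactual: set "#3 pitch motor trips" to not occurred.
Safety chain lost [AND]: Contactor malfunctions=not, Standby pitch battery degraded=not → not all inputs occur → does not occur.
Rotor brake unavailable [AND]: Safety chain lost=not, Right limit switch offline=not → not all inputs occur → does not occur.
Yaw brake lost [OR]: Rotor brake is down=not, #3 pitch motor trips=not → no input occurs → does not occur.
Pitch system inoperative [AND]: Standby yaw brake failed=not, Outboard encoder is down=not → not all inputs occur → does not occur.
Converter path inoperative [OR]: Yaw brake lost=not, Pitch system inoperative=not → no input occurs → does not occur.
Emergency stop fails [OR]: Inboard brake caliper is out=not, B contactor 2 is down=not → no input occurs → does not occur.
Safety chain 2 fails [OR]: B hydraulic pack is down=not, Standby safety PLC offline=not, Emergency stop fails=not → no input occurs → does not occur.
Rotor brake 2 unavailable [OR]: Safety chain 2 fails=not, Pitch battery 2 fails=not, Limit switch 2 is out=not → no input occurs → does not occur.
Wind turbine shutdown fails [OR]: Rotor brake unavailable=not, Converter path inoperative=not, Rotor brake 2 unavailable=not, B rotor brake 2 is out=not → no input occurs → does not occur.

No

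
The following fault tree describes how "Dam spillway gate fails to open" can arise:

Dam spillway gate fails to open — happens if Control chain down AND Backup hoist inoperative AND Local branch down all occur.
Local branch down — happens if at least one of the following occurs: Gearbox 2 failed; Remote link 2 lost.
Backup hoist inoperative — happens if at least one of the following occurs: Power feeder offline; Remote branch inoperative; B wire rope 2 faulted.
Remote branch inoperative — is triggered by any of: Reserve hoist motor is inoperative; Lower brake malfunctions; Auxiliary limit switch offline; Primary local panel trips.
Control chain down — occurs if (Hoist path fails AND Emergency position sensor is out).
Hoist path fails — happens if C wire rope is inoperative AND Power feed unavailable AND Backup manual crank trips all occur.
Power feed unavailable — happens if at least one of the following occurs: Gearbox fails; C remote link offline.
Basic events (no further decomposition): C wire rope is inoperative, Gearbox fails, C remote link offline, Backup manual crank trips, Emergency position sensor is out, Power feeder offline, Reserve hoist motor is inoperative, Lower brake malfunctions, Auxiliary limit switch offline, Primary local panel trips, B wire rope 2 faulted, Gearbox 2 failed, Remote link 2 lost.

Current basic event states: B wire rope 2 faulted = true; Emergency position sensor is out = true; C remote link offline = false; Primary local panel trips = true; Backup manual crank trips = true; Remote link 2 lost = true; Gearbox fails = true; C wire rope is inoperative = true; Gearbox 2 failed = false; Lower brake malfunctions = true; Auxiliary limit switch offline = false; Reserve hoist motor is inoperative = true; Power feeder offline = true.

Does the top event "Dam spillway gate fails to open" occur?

Power feed unavailable [OR]: Gearbox fails=occurs, C remote link offline=not → at least one input occurs → occurs.
Hoist path fails [AND]: C wire rope is inoperative=occurs, Power feed unavailable=occurs, Backup manual crank trips=occurs → all inputs occur → occurs.
Control chain down [AND]: Hoist path fails=occurs, Emergency position sensor is out=occurs → all inputs occur → occurs.
Remote branch inoperative [OR]: Reserve hoist motor is inoperative=occurs, Lower brake malfunctions=occurs, Auxiliary limit switch offline=not, Primary local panel trips=occurs → at least one input occurs → occurs.
Backup hoist inoperative [OR]: Power feeder offline=occurs, Remote branch inoperative=occurs, B wire rope 2 faulted=occurs → at least one input occurs → occurs.
Local branch down [OR]: Gearbox 2 failed=not, Remote link 2 lost=occurs → at least one input occurs → occurs.
Dam spillway gate fails to open [AND]: Control chain down=occurs, Backup hoist inoperative=occurs, Local branch down=occurs → all inputs occur → occurs.

Yes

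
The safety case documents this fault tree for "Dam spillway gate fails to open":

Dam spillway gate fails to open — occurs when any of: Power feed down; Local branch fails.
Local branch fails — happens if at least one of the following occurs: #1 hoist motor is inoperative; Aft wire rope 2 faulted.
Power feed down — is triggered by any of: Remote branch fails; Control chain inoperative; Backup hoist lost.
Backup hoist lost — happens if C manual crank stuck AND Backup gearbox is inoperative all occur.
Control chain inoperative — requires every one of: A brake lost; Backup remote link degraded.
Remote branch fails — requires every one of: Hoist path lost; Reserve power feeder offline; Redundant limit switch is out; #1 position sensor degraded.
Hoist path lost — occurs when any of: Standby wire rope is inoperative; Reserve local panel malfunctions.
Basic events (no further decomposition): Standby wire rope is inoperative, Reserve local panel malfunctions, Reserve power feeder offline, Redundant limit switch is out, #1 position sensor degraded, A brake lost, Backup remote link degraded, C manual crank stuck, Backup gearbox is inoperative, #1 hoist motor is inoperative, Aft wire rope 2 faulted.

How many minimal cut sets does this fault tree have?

6

Hoist path lost [OR]: union of children's cut sets → 2 cut set(s).
Remote branch fails [AND]: one cut set from each child combined → 2 × 1 × 1 × 1 = 2 cut set(s).
Control chain inoperative [AND]: one cut set from each child combined → 1 × 1 = 1 cut set(s).
Backup hoist lost [AND]: one cut set from each child combined → 1 × 1 = 1 cut set(s).
Power feed down [OR]: union of children's cut sets → 4 cut set(s).
Local branch fails [OR]: union of children's cut sets → 2 cut set(s).
Dam spillway gate fails to open [OR]: union of children's cut sets → 6 cut set(s).
Minimal cut sets: {#1 position sensor degraded, Redundant limit switch is out, Reserve power feeder offline, Standby wire rope is inoperative}; {#1 position sensor degraded, Redundant limit switch is out, Reserve local panel malfunctions, Reserve power feeder offline}; {A brake lost, Backup remote link degraded}; {Backup gearbox is inoperative, C manual crank stuck}; {#1 hoist motor is inoperative}; {Aft wire rope 2 faulted}.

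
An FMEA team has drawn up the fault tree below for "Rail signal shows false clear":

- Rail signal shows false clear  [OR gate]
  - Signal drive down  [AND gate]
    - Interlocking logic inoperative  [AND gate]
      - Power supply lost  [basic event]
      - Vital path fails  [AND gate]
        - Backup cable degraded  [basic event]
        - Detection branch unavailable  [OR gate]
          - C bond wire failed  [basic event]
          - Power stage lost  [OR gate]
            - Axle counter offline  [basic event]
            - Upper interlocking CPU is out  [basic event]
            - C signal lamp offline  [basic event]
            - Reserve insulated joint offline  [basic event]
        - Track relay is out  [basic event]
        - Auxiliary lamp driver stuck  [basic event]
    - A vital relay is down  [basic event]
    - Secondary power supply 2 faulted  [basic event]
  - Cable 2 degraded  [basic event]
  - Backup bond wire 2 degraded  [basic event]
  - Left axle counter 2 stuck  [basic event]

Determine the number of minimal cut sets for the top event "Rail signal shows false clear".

8

Power stage lost [OR]: union of children's cut sets → 4 cut set(s).
Detection branch unavailable [OR]: union of children's cut sets → 5 cut set(s).
Vital path fails [AND]: one cut set from each child combined → 1 × 5 × 1 × 1 = 5 cut set(s).
Interlocking logic inoperative [AND]: one cut set from each child combined → 1 × 5 = 5 cut set(s).
Signal drive down [AND]: one cut set from each child combined → 5 × 1 × 1 = 5 cut set(s).
Rail signal shows false clear [OR]: union of children's cut sets → 8 cut set(s).
Minimal cut sets: {A vital relay is down, Auxiliary lamp driver stuck, Backup cable degraded, C bond wire failed, Power supply lost, Secondary power supply 2 faulted, Track relay is out}; {A vital relay is down, Auxiliary lamp driver stuck, Axle counter offline, Backup cable degraded, Power supply lost, Secondary power supply 2 faulted, Track relay is out}; {A vital relay is down, Auxiliary lamp driver stuck, Backup cable degraded, Power supply lost, Secondary power supply 2 faulted, Track relay is out, Upper interlocking CPU is out}; {A vital relay is down, Auxiliary lamp driver stuck, Backup cable degraded, C signal lamp offline, Power supply lost, Secondary power supply 2 faulted, Track relay is out}; {A vital relay is down, Auxiliary lamp driver stuck, Backup cable degraded, Power supply lost, Reserve insulated joint offline, Secondary power supply 2 faulted, Track relay is out}; {Cable 2 degraded}; {Backup bond wire 2 degraded}; {Left axle counter 2 stuck}.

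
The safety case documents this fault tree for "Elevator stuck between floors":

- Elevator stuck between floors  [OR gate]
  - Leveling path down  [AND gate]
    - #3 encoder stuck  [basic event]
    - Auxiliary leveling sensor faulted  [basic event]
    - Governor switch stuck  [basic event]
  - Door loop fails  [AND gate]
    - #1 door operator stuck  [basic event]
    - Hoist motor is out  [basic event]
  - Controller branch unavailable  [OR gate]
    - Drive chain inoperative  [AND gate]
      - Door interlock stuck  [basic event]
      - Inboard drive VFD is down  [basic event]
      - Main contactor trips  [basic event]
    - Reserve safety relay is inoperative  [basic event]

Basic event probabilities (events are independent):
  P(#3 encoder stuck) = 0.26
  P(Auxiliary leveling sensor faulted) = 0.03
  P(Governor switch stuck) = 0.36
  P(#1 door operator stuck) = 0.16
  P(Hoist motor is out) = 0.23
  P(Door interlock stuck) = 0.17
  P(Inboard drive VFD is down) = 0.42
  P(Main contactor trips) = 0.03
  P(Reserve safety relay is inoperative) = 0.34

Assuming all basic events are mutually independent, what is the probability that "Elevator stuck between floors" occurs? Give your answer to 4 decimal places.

P(Leveling path down) [AND] = 0.26 × 0.03 × 0.36 = 0.002808
P(Door loop fails) [AND] = 0.16 × 0.23 = 0.036800
P(Drive chain inoperative) [AND] = 0.17 × 0.42 × 0.03 = 0.002142
P(Controller branch unavailable) [OR] = 1 − (1−0.002142) × (1−0.34) = 0.341414
P(Elevator stuck between floors) [OR] = 1 − (1−0.002808) × (1−0.036800) × (1−0.341414) = 0.367431
Rounded to 4 decimal places: P(Elevator stuck between floors) ≈ 0.3674.

0.3674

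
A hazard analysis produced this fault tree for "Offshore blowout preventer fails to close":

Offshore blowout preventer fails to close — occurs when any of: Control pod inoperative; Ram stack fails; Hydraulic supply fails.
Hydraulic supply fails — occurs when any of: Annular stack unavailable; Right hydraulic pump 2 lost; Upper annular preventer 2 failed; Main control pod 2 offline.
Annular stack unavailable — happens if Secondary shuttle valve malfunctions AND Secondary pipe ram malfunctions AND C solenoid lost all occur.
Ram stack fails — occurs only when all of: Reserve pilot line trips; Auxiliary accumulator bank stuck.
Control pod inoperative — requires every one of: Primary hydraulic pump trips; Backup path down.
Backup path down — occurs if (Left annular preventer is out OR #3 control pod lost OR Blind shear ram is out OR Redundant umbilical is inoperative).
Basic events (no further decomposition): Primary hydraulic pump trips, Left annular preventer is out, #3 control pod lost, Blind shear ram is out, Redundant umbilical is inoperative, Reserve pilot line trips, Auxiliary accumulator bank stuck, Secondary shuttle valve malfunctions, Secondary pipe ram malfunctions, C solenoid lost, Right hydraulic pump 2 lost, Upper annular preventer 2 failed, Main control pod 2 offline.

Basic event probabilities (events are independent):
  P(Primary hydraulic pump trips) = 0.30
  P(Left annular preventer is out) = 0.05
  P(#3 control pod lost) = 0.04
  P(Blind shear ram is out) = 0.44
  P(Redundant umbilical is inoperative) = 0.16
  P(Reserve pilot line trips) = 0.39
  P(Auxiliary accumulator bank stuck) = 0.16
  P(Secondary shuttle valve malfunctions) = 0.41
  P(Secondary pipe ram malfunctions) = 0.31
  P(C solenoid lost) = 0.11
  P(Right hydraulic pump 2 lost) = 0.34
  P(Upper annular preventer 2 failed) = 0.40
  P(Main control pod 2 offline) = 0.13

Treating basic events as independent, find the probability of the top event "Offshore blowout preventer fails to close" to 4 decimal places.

P(Backup path down) [OR] = 1 − (1−0.05) × (1−0.04) × (1−0.44) × (1−0.16) = 0.570995
P(Control pod inoperative) [AND] = 0.30 × 0.570995 = 0.171299
P(Ram stack fails) [AND] = 0.39 × 0.16 = 0.062400
P(Annular stack unavailable) [AND] = 0.41 × 0.31 × 0.11 = 0.013981
P(Hydraulic supply fails) [OR] = 1 − (1−0.013981) × (1−0.34) × (1−0.40) × (1−0.13) = 0.660297
P(Offshore blowout preventer fails to close) [OR] = 1 − (1−0.171299) × (1−0.062400) × (1−0.660297) = 0.736054
Rounded to 4 decimal places: P(Offshore blowout preventer fails to close) ≈ 0.7361.

0.7361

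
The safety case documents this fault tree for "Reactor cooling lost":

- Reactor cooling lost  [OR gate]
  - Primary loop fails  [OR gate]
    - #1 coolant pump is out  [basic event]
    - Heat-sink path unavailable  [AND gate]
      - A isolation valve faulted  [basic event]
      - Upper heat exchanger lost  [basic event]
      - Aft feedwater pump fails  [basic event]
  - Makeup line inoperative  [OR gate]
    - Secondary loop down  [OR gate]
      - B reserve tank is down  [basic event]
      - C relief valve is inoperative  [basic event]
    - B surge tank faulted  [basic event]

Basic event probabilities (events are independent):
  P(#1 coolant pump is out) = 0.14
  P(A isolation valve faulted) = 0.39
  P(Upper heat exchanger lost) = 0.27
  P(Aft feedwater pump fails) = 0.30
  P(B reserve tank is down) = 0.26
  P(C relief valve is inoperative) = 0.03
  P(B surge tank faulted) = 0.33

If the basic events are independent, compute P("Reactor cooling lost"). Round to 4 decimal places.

P(Heat-sink path unavailable) [AND] = 0.39 × 0.27 × 0.30 = 0.031590
P(Primary loop fails) [OR] = 1 − (1−0.14) × (1−0.031590) = 0.167167
P(Secondary loop down) [OR] = 1 − (1−0.26) × (1−0.03) = 0.282200
P(Makeup line inoperative) [OR] = 1 − (1−0.282200) × (1−0.33) = 0.519074
P(Reactor cooling lost) [OR] = 1 − (1−0.167167) × (1−0.519074) = 0.599469
Rounded to 4 decimal places: P(Reactor cooling lost) ≈ 0.5995.

0.5995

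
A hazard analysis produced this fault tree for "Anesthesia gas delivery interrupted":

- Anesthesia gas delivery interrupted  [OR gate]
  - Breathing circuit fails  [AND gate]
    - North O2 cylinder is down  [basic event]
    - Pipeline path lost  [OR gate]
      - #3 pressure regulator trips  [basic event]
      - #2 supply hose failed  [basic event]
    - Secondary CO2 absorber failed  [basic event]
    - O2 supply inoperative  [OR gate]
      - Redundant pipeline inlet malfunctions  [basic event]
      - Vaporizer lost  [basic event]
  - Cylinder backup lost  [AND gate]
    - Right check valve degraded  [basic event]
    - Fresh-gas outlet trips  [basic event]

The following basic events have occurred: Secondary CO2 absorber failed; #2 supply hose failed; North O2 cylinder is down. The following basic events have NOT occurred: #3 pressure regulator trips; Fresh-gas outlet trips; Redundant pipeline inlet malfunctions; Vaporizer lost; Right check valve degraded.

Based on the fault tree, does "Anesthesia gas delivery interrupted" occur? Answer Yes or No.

No

Pipeline path lost [OR]: #3 pressure regulator trips=not, #2 supply hose failed=occurs → at least one input occurs → occurs.
O2 supply inoperative [OR]: Redundant pipeline inlet malfunctions=not, Vaporizer lost=not → no input occurs → does not occur.
Breathing circuit fails [AND]: North O2 cylinder is down=occurs, Pipeline path lost=occurs, Secondary CO2 absorber failed=occurs, O2 supply inoperative=not → not all inputs occur → does not occur.
Cylinder backup lost [AND]: Right check valve degraded=not, Fresh-gas outlet trips=not → not all inputs occur → does not occur.
Anesthesia gas delivery interrupted [OR]: Breathing circuit fails=not, Cylinder backup lost=not → no input occurs → does not occur.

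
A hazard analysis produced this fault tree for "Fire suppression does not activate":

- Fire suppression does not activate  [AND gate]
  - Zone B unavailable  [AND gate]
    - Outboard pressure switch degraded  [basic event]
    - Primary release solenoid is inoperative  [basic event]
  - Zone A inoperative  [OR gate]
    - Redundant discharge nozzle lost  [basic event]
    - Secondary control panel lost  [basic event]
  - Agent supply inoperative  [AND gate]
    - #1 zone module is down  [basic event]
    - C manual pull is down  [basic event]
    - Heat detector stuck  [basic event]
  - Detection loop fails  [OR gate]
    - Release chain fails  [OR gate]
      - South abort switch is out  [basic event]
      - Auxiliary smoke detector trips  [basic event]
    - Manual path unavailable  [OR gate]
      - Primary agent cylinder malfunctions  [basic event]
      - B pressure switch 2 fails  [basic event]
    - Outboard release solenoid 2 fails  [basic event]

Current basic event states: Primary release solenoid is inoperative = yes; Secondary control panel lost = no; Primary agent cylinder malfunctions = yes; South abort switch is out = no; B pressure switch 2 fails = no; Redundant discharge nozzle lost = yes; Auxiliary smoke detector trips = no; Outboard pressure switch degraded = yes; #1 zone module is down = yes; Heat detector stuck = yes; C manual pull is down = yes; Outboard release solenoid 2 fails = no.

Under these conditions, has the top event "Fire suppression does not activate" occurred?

Yes

Zone B unavailable [AND]: Outboard pressure switch degraded=occurs, Primary release solenoid is inoperative=occurs → all inputs occur → occurs.
Zone A inoperative [OR]: Redundant discharge nozzle lost=occurs, Secondary control panel lost=not → at least one input occurs → occurs.
Agent supply inoperative [AND]: #1 zone module is down=occurs, C manual pull is down=occurs, Heat detector stuck=occurs → all inputs occur → occurs.
Release chain fails [OR]: South abort switch is out=not, Auxiliary smoke detector trips=not → no input occurs → does not occur.
Manual path unavailable [OR]: Primary agent cylinder malfunctions=occurs, B pressure switch 2 fails=not → at least one input occurs → occurs.
Detection loop fails [OR]: Release chain fails=not, Manual path unavailable=occurs, Outboard release solenoid 2 fails=not → at least one input occurs → occurs.
Fire suppression does not activate [AND]: Zone B unavailable=occurs, Zone A inoperative=occurs, Agent supply inoperative=occurs, Detection loop fails=occurs → all inputs occur → occurs.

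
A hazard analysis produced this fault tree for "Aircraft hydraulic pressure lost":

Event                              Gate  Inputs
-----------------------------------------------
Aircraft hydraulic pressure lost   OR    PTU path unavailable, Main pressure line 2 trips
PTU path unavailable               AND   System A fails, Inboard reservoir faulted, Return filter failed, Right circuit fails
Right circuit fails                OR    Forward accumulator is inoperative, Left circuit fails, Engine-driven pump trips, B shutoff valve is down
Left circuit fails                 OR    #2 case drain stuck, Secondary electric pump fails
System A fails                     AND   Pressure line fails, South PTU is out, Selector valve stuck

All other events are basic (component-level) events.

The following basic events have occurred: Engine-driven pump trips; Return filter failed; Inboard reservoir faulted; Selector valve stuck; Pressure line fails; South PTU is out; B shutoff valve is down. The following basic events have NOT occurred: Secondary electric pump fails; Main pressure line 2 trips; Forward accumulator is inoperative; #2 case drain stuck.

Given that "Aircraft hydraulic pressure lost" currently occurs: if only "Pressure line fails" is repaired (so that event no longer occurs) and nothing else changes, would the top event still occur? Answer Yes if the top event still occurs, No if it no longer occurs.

Counterfactual: set "Pressure line fails" to not occurred.
System A fails [AND]: Pressure line fails=not, South PTU is out=occurs, Selector valve stuck=occurs → not all inputs occur → does not occur.
Left circuit fails [OR]: #2 case drain stuck=not, Secondary electric pump fails=not → no input occurs → does not occur.
Right circuit fails [OR]: Forward accumulator is inoperative=not, Left circuit fails=not, Engine-driven pump trips=occurs, B shutoff valve is down=occurs → at least one input occurs → occurs.
PTU path unavailable [AND]: System A fails=not, Inboard reservoir faulted=occurs, Return filter failed=occurs, Right circuit fails=occurs → not all inputs occur → does not occur.
Aircraft hydraulic pressure lost [OR]: PTU path unavailable=not, Main pressure line 2 trips=not → no input occurs → does not occur.

No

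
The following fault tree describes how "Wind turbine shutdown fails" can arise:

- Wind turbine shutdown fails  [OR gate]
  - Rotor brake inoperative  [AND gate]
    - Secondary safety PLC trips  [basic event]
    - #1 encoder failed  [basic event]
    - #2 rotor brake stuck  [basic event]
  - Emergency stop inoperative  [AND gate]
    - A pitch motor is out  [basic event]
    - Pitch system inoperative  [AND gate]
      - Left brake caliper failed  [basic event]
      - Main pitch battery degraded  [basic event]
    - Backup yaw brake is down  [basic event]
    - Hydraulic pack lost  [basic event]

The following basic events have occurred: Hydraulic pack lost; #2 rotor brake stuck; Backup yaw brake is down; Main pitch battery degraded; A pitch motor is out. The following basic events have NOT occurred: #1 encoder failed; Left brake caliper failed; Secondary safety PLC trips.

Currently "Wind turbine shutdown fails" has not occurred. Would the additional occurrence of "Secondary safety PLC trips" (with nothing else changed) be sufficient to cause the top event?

Counterfactual: set "Secondary safety PLC trips" to occurred.
Rotor brake inoperative [AND]: Secondary safety PLC trips=occurs, #1 encoder failed=not, #2 rotor brake stuck=occurs → not all inputs occur → does not occur.
Pitch system inoperative [AND]: Left brake caliper failed=not, Main pitch battery degraded=occurs → not all inputs occur → does not occur.
Emergency stop inoperative [AND]: A pitch motor is out=occurs, Pitch system inoperative=not, Backup yaw brake is down=occurs, Hydraulic pack lost=occurs → not all inputs occur → does not occur.
Wind turbine shutdown fails [OR]: Rotor brake inoperative=not, Emergency stop inoperative=not → no input occurs → does not occur.

No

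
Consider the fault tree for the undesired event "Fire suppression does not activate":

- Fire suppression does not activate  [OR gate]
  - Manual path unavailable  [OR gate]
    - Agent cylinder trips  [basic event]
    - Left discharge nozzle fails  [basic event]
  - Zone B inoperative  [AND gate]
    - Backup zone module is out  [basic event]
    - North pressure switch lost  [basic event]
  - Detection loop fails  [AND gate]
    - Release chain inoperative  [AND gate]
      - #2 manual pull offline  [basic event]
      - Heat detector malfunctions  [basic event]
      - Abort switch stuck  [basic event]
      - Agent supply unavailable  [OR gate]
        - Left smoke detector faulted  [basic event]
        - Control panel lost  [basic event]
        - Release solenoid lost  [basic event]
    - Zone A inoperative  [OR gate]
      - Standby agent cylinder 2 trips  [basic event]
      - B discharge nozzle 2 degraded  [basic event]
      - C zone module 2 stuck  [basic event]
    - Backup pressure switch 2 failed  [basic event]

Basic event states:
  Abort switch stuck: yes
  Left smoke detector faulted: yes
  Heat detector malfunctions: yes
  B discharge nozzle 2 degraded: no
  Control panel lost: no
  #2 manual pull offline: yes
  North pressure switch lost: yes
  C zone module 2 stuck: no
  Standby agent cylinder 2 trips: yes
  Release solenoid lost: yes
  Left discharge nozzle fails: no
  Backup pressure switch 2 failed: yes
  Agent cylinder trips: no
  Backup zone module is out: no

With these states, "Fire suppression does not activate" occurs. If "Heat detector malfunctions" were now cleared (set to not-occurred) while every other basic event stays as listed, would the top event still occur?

Counterfactual: set "Heat detector malfunctions" to not occurred.
Manual path unavailable [OR]: Agent cylinder trips=not, Left discharge nozzle fails=not → no input occurs → does not occur.
Zone B inoperative [AND]: Backup zone module is out=not, North pressure switch lost=occurs → not all inputs occur → does not occur.
Agent supply unavailable [OR]: Left smoke detector faulted=occurs, Control panel lost=not, Release solenoid lost=occurs → at least one input occurs → occurs.
Release chain inoperative [AND]: #2 manual pull offline=occurs, Heat detector malfunctions=not, Abort switch stuck=occurs, Agent supply unavailable=occurs → not all inputs occur → does not occur.
Zone A inoperative [OR]: Standby agent cylinder 2 trips=occurs, B discharge nozzle 2 degraded=not, C zone module 2 stuck=not → at least one input occurs → occurs.
Detection loop fails [AND]: Release chain inoperative=not, Zone A inoperative=occurs, Backup pressure switch 2 failed=occurs → not all inputs occur → does not occur.
Fire suppression does not activate [OR]: Manual path unavailable=not, Zone B inoperative=not, Detection loop fails=not → no input occurs → does not occur.

No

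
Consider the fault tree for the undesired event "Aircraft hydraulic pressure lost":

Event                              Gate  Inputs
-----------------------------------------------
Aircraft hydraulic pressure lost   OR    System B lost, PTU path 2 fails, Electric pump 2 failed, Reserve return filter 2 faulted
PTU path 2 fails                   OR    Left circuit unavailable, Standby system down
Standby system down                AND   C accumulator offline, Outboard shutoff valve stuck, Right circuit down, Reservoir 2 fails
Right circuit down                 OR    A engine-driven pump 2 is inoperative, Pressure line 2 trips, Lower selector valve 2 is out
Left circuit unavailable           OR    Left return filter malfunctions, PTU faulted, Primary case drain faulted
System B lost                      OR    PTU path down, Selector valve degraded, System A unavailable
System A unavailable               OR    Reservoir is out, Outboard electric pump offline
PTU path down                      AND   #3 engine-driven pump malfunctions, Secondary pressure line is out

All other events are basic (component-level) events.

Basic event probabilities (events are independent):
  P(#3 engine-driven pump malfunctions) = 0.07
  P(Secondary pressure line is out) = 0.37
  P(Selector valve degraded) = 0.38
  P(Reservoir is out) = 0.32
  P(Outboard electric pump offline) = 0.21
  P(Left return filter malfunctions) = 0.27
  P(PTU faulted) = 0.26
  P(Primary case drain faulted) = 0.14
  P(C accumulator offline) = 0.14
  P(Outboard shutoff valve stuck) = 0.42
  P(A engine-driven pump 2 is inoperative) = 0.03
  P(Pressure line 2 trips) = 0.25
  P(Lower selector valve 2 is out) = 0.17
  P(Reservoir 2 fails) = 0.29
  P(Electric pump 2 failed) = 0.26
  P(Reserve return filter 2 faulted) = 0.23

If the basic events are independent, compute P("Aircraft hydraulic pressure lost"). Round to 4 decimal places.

P(PTU path down) [AND] = 0.07 × 0.37 = 0.025900
P(System A unavailable) [OR] = 1 − (1−0.32) × (1−0.21) = 0.462800
P(System B lost) [OR] = 1 − (1−0.025900) × (1−0.38) × (1−0.462800) = 0.675562
P(Left circuit unavailable) [OR] = 1 − (1−0.27) × (1−0.26) × (1−0.14) = 0.535428
P(Right circuit down) [OR] = 1 − (1−0.03) × (1−0.25) × (1−0.17) = 0.396175
P(Standby system down) [AND] = 0.14 × 0.42 × 0.396175 × 0.29 = 0.006756
P(PTU path 2 fails) [OR] = 1 − (1−0.535428) × (1−0.006756) = 0.538567
P(Aircraft hydraulic pressure lost) [OR] = 1 − (1−0.675562) × (1−0.538567) × (1−0.26) × (1−0.23) = 0.914697
Rounded to 4 decimal places: P(Aircraft hydraulic pressure lost) ≈ 0.9147.

0.9147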